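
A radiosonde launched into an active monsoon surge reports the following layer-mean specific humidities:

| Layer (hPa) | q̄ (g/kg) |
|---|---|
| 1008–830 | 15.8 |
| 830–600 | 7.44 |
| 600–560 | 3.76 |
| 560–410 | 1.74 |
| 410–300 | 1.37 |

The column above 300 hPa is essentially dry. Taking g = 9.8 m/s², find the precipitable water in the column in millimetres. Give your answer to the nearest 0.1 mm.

PW ≈ 51.9 mm

Precipitable water is the column-integrated vapour mass per unit area: PW = (1/g) Σ q̄ Δp, with q in kg/kg and Δp in Pa (1 kg/m² of water = 1 mm).
Layer 1008–830 hPa: Δp = 178 hPa = 17800 Pa, q̄ = 0.0158 kg/kg → 0.0158 × 17800 / 9.8 = 28.70 mm
Layer 830–600 hPa: Δp = 230 hPa = 23000 Pa, q̄ = 0.00744 kg/kg → 0.00744 × 23000 / 9.8 = 17.46 mm
Layer 600–560 hPa: Δp = 40 hPa = 4000 Pa, q̄ = 0.00376 kg/kg → 0.00376 × 4000 / 9.8 = 1.53 mm
Layer 560–410 hPa: Δp = 150 hPa = 15000 Pa, q̄ = 0.00174 kg/kg → 0.00174 × 15000 / 9.8 = 2.66 mm
Layer 410–300 hPa: Δp = 110 hPa = 11000 Pa, q̄ = 0.00137 kg/kg → 0.00137 × 11000 / 9.8 = 1.54 mm
PW = 28.70 + 17.46 + 1.53 + 2.66 + 1.54 = 51.89 ≈ 51.9 mm.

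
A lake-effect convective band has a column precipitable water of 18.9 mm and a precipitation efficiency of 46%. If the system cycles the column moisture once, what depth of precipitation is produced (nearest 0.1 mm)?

precipitation ≈ 8.7 mm

Precipitation = ε × PW = 0.46 × 18.9 = 8.7 mm.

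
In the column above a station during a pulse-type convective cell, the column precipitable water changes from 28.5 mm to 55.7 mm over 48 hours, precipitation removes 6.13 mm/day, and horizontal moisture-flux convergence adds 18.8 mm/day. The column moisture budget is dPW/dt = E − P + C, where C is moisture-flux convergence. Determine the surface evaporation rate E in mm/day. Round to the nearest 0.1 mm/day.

dPW/dt = (55.7 − 28.5) mm / (48/24 day) = +13.600 mm/day.
E = dPW/dt + P − C = (+13.600) + 6.13 − (18.8) = 0.9 mm/day.

E ≈ 0.9 mm/day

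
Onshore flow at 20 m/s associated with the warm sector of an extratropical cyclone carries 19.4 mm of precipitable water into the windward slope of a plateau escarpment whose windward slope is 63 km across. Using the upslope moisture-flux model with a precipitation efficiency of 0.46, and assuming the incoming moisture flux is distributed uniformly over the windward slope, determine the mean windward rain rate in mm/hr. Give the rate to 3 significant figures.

Incoming column moisture flux per unit ridge length: F = V × PW = 20 × 19.4 = 388 mm·m/s.
Spread over the 63 km slope with efficiency ε = 0.46: R = ε·F/W = 0.46 × 388 / 63000 m = 2.833e-03 mm/s.
R = 2.833e-03 × 3600 = 10.2 mm/hr.

R ≈ 10.2 mm/hr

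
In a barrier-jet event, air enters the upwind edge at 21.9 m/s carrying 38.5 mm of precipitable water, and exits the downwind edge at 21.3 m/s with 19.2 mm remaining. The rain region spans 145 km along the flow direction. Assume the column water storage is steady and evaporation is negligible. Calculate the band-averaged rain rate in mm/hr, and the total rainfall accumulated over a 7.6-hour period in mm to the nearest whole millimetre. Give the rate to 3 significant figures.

R ≈ 10.8 mm/hr; total ≈ 82 mm

Column moisture flux per unit crosswind length is F = V × PW.
Inflow: F_in = 21.9 × 38.5 = 843.15 mm·m/s
Outflow: F_out = 21.3 × 19.2 = 408.96 mm·m/s
Steady-state rate R = (F_in − F_out)/L = (843.15 − 408.96) / 145000 m = 2.994e-03 mm/s.
R = 2.994e-03 × 3600 = 10.8 mm/hr.
Over 7.6 h: total = 10.8 × 7.6 = 82.08 ≈ 82 mm.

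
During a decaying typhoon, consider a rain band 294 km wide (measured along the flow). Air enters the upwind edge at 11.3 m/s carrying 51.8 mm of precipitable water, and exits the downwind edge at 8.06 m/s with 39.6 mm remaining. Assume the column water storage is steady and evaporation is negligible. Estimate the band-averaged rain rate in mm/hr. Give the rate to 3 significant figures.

Column moisture flux per unit crosswind length is F = V × PW.
Inflow: F_in = 11.3 × 51.8 = 585.34 mm·m/s
Outflow: F_out = 8.06 × 39.6 = 319.176 mm·m/s
Steady-state rate R = (F_in − F_out)/L = (585.34 − 319.176) / 294000 m = 9.053e-04 mm/s.
R = 9.053e-04 × 3600 = 3.26 mm/hr.

R ≈ 3.26 mm/hr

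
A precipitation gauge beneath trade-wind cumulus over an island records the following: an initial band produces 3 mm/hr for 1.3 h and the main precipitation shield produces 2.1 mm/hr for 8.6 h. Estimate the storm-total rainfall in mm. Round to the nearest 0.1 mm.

Total = Σ Rᵢ Δtᵢ = 3 × 1.3 + 2.1 × 8.6
      = 3.9 + 18.06 = 22.0 mm.

total ≈ 22.0 mm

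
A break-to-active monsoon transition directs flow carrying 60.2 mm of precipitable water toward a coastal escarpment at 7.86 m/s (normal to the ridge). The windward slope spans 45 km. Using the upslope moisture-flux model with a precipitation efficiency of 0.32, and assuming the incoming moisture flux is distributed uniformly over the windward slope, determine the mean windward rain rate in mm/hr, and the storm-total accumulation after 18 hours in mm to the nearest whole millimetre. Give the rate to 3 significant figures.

R ≈ 12.1 mm/hr; total ≈ 218 mm

Incoming column moisture flux per unit ridge length: F = V × PW = 7.86 × 60.2 = 473.172 mm·m/s.
Spread over the 45 km slope with efficiency ε = 0.32: R = ε·F/W = 0.32 × 473.172 / 45000 m = 3.365e-03 mm/s.
R = 3.365e-03 × 3600 = 12.1 mm/hr.
Over 18 h: total = 12.1 × 18 = 217.8 ≈ 218 mm.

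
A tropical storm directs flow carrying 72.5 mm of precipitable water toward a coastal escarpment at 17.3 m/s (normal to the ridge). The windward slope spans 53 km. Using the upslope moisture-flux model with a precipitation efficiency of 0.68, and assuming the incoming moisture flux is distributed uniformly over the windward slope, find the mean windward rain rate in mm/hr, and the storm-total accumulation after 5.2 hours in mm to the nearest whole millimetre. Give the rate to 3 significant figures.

Incoming column moisture flux per unit ridge length: F = V × PW = 17.3 × 72.5 = 1254.25 mm·m/s.
Spread over the 53 km slope with efficiency ε = 0.68: R = ε·F/W = 0.68 × 1254.25 / 53000 m = 1.609e-02 mm/s.
R = 1.609e-02 × 3600 = 57.9 mm/hr.
Over 5.2 h: total = 57.9 × 5.2 = 301.08 ≈ 301 mm.

R ≈ 57.9 mm/hr; total ≈ 301 mm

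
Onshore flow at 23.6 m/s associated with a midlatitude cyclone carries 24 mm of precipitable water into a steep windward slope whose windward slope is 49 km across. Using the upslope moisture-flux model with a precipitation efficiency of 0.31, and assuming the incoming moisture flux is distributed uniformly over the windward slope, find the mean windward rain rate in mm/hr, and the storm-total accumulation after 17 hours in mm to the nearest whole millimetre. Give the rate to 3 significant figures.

Incoming column moisture flux per unit ridge length: F = V × PW = 23.6 × 24 = 566.4 mm·m/s.
Spread over the 49 km slope with efficiency ε = 0.31: R = ε·F/W = 0.31 × 566.4 / 49000 m = 3.583e-03 mm/s.
R = 3.583e-03 × 3600 = 12.9 mm/hr.
Over 17 h: total = 12.9 × 17 = 219.3 ≈ 219 mm.

R ≈ 12.9 mm/hr; total ≈ 219 mm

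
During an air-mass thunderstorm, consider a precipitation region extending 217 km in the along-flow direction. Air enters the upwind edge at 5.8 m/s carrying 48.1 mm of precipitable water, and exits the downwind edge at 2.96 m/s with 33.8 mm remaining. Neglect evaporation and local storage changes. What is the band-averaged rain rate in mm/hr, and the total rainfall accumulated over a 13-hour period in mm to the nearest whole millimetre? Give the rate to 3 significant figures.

Column moisture flux per unit crosswind length is F = V × PW.
Inflow: F_in = 5.8 × 48.1 = 278.98 mm·m/s
Outflow: F_out = 2.96 × 33.8 = 100.048 mm·m/s
Steady-state rate R = (F_in − F_out)/L = (278.98 − 100.048) / 217000 m = 8.246e-04 mm/s.
R = 8.246e-04 × 3600 = 2.97 mm/hr.
Over 13 h: total = 2.97 × 13 = 38.61 ≈ 39 mm.

R ≈ 2.97 mm/hr; total ≈ 39 mm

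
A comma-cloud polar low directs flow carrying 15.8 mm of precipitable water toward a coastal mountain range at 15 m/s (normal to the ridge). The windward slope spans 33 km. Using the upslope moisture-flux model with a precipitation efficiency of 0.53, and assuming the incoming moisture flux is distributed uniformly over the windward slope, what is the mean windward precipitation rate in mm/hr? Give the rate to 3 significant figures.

R ≈ 13.7 mm/hr

Incoming column moisture flux per unit ridge length: F = V × PW = 15 × 15.8 = 237 mm·m/s.
Spread over the 33 km slope with efficiency ε = 0.53: R = ε·F/W = 0.53 × 237 / 33000 m = 3.806e-03 mm/s.
R = 3.806e-03 × 3600 = 13.7 mm/hr.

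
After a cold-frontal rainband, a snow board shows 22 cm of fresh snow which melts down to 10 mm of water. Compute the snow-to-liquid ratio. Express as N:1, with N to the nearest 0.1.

ratio ≈ 22.0

Ratio = snow depth / SWE = 220 mm / 10 mm = 22.0, i.e. 22.0:1.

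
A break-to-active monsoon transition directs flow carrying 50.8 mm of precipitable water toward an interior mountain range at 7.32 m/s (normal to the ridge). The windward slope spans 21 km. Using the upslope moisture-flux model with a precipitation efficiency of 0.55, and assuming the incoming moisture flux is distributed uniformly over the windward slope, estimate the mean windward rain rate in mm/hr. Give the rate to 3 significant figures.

R ≈ 35.1 mm/hr

Incoming column moisture flux per unit ridge length: F = V × PW = 7.32 × 50.8 = 371.856 mm·m/s.
Spread over the 21 km slope with efficiency ε = 0.55: R = ε·F/W = 0.55 × 371.856 / 21000 m = 9.739e-03 mm/s.
R = 9.739e-03 × 3600 = 35.1 mm/hr.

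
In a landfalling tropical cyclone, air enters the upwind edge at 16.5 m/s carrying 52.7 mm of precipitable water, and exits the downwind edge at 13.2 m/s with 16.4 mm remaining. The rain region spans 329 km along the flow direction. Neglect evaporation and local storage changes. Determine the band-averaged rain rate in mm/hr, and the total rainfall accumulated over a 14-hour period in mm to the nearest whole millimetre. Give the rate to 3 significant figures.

Column moisture flux per unit crosswind length is F = V × PW.
Inflow: F_in = 16.5 × 52.7 = 869.55 mm·m/s
Outflow: F_out = 13.2 × 16.4 = 216.48 mm·m/s
Steady-state rate R = (F_in − F_out)/L = (869.55 − 216.48) / 329000 m = 1.985e-03 mm/s.
R = 1.985e-03 × 3600 = 7.15 mm/hr.
Over 14 h: total = 7.15 × 14 = 100.1 ≈ 100 mm.

R ≈ 7.15 mm/hr; total ≈ 100 mm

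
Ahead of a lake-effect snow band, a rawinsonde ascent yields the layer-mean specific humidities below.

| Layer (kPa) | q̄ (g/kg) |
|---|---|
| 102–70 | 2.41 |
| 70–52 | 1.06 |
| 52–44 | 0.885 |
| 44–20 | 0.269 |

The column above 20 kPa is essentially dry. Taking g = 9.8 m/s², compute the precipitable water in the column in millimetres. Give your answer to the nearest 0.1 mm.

Precipitable water is the column-integrated vapour mass per unit area: PW = (1/g) Σ q̄ Δp, with q in kg/kg and Δp in Pa (1 kg/m² of water = 1 mm).
Layer 102–70 kPa: Δp = 320 hPa = 32000 Pa, q̄ = 0.00241 kg/kg → 0.00241 × 32000 / 9.8 = 7.87 mm
Layer 70–52 kPa: Δp = 180 hPa = 18000 Pa, q̄ = 0.00106 kg/kg → 0.00106 × 18000 / 9.8 = 1.95 mm
Layer 52–44 kPa: Δp = 80 hPa = 8000 Pa, q̄ = 0.000885 kg/kg → 0.000885 × 8000 / 9.8 = 0.72 mm
Layer 44–20 kPa: Δp = 240 hPa = 24000 Pa, q̄ = 0.000269 kg/kg → 0.000269 × 24000 / 9.8 = 0.66 mm
PW = 7.87 + 1.95 + 0.72 + 0.66 = 11.20 ≈ 11.2 mm.

PW ≈ 11.2 mm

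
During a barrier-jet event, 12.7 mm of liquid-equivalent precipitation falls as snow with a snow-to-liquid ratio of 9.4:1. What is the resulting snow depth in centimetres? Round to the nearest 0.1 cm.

Snow depth = liquid × ratio = 12.7 mm × 9.4 = 119.38 mm = 11.9 cm.

snow depth ≈ 11.9 cm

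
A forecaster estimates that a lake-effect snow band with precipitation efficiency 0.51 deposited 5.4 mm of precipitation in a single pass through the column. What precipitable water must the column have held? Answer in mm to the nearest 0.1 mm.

PW ≈ 10.6 mm

PW = precipitation / ε = 5.4 / 0.51 = 10.6 mm.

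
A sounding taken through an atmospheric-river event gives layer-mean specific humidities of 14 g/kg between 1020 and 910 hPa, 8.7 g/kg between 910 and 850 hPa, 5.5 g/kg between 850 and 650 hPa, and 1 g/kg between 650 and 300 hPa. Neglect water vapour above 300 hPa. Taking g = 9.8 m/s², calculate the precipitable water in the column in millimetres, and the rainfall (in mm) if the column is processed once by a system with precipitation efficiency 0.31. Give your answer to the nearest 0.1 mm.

PW ≈ 35.8 mm; rainfall ≈ 11.1 mm

Precipitable water is the column-integrated vapour mass per unit area: PW = (1/g) Σ q̄ Δp, with q in kg/kg and Δp in Pa (1 kg/m² of water = 1 mm).
Layer 1020–910 hPa: Δp = 110 hPa = 11000 Pa, q̄ = 0.014 kg/kg → 0.014 × 11000 / 9.8 = 15.71 mm
Layer 910–850 hPa: Δp = 60 hPa = 6000 Pa, q̄ = 0.0087 kg/kg → 0.0087 × 6000 / 9.8 = 5.33 mm
Layer 850–650 hPa: Δp = 200 hPa = 20000 Pa, q̄ = 0.0055 kg/kg → 0.0055 × 20000 / 9.8 = 11.22 mm
Layer 650–300 hPa: Δp = 350 hPa = 35000 Pa, q̄ = 0.001 kg/kg → 0.001 × 35000 / 9.8 = 3.57 mm
PW = 15.71 + 5.33 + 11.22 + 3.57 = 35.83 ≈ 35.8 mm.
Rainfall = ε × PW = 0.31 × 35.8 = 11.1 mm.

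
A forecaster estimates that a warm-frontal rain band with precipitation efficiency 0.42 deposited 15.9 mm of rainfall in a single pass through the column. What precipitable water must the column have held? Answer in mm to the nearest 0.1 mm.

PW = rainfall / ε = 15.9 / 0.42 = 37.9 mm.

PW ≈ 37.9 mm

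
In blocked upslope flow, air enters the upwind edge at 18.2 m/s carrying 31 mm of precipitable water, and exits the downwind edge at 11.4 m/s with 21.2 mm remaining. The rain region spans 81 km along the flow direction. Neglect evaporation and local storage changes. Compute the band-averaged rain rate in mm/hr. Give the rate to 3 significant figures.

R ≈ 14.3 mm/hr

Column moisture flux per unit crosswind length is F = V × PW.
Inflow: F_in = 18.2 × 31 = 564.2 mm·m/s
Outflow: F_out = 11.4 × 21.2 = 241.68 mm·m/s
Steady-state rate R = (F_in − F_out)/L = (564.2 − 241.68) / 81000 m = 3.982e-03 mm/s.
R = 3.982e-03 × 3600 = 14.3 mm/hr.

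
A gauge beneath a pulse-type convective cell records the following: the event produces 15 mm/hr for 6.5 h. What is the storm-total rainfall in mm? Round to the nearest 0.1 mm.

Total = Σ Rᵢ Δtᵢ = 15 × 6.5
      = 97.5 = 97.5 mm.

total ≈ 97.5 mm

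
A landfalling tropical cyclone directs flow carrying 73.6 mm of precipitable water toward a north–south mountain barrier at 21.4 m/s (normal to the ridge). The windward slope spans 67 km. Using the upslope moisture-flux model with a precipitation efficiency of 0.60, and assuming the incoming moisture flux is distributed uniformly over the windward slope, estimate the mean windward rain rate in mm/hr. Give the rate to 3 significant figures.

R ≈ 50.8 mm/hr

Incoming column moisture flux per unit ridge length: F = V × PW = 21.4 × 73.6 = 1575.04 mm·m/s.
Spread over the 67 km slope with efficiency ε = 0.60: R = ε·F/W = 0.60 × 1575.04 / 67000 m = 1.410e-02 mm/s.
R = 1.410e-02 × 3600 = 50.8 mm/hr.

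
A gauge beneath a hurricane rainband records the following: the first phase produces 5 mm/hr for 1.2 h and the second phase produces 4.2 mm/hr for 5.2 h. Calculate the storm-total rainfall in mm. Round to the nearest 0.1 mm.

Total = Σ Rᵢ Δtᵢ = 5 × 1.2 + 4.2 × 5.2
      = 6 + 21.84 = 27.8 mm.

total ≈ 27.8 mm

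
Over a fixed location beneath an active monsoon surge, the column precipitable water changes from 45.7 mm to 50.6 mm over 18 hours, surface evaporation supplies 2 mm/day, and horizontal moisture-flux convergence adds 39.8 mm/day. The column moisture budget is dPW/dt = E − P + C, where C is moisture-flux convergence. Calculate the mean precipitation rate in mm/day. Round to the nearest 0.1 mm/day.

dPW/dt = (50.6 − 45.7) mm / (18/24 day) = +6.533 mm/day.
P = E + C − dPW/dt = 2 + (39.8) − (+6.533) = 35.3 mm/day.

P ≈ 35.3 mm/day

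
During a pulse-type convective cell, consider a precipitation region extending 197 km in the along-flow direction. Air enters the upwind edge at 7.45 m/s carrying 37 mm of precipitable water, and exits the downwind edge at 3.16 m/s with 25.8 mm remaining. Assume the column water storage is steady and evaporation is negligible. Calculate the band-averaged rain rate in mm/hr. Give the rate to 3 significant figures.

R ≈ 3.55 mm/hr

Column moisture flux per unit crosswind length is F = V × PW.
Inflow: F_in = 7.45 × 37 = 275.65 mm·m/s
Outflow: F_out = 3.16 × 25.8 = 81.528 mm·m/s
Steady-state rate R = (F_in − F_out)/L = (275.65 − 81.528) / 197000 m = 9.854e-04 mm/s.
R = 9.854e-04 × 3600 = 3.55 mm/hr.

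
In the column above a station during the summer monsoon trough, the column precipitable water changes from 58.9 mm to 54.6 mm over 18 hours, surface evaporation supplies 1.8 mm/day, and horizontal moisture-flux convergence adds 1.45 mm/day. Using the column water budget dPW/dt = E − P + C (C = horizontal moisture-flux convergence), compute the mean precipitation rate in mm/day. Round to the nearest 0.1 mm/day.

P ≈ 9.0 mm/day

dPW/dt = (54.6 − 58.9) mm / (18/24 day) = -5.733 mm/day.
P = E + C − dPW/dt = 1.8 + (1.45) − (-5.733) = 9.0 mm/day.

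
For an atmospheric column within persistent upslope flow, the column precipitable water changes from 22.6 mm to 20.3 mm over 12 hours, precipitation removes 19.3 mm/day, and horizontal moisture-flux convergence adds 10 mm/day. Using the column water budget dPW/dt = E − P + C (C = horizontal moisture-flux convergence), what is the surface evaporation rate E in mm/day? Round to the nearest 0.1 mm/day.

dPW/dt = (20.3 − 22.6) mm / (12/24 day) = -4.600 mm/day.
E = dPW/dt + P − C = (-4.600) + 19.3 − (10) = 4.7 mm/day.

E ≈ 4.7 mm/day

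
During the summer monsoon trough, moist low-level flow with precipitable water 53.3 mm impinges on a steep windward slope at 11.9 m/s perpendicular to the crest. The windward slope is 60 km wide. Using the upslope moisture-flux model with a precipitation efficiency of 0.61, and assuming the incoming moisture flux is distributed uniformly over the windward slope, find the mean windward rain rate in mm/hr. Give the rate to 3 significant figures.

Incoming column moisture flux per unit ridge length: F = V × PW = 11.9 × 53.3 = 634.27 mm·m/s.
Spread over the 60 km slope with efficiency ε = 0.61: R = ε·F/W = 0.61 × 634.27 / 60000 m = 6.448e-03 mm/s.
R = 6.448e-03 × 3600 = 23.2 mm/hr.

R ≈ 23.2 mm/hr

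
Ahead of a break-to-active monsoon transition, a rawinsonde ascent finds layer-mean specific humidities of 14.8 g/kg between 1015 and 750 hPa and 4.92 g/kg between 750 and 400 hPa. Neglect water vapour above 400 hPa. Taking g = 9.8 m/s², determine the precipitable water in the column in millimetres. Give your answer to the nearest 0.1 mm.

PW ≈ 57.6 mm

Precipitable water is the column-integrated vapour mass per unit area: PW = (1/g) Σ q̄ Δp, with q in kg/kg and Δp in Pa (1 kg/m² of water = 1 mm).
Layer 1015–750 hPa: Δp = 265 hPa = 26500 Pa, q̄ = 0.0148 kg/kg → 0.0148 × 26500 / 9.8 = 40.02 mm
Layer 750–400 hPa: Δp = 350 hPa = 35000 Pa, q̄ = 0.00492 kg/kg → 0.00492 × 35000 / 9.8 = 17.57 mm
PW = 40.02 + 17.57 = 57.59 ≈ 57.6 mm.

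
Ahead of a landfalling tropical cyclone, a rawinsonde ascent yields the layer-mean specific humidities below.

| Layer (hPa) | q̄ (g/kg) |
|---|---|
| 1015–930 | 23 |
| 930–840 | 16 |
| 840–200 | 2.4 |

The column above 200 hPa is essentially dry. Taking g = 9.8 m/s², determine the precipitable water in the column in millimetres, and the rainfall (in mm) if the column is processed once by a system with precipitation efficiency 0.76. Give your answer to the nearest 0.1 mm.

PW ≈ 50.3 mm; rainfall ≈ 38.2 mm

Precipitable water is the column-integrated vapour mass per unit area: PW = (1/g) Σ q̄ Δp, with q in kg/kg and Δp in Pa (1 kg/m² of water = 1 mm).
Layer 1015–930 hPa: Δp = 85 hPa = 8500 Pa, q̄ = 0.023 kg/kg → 0.023 × 8500 / 9.8 = 19.95 mm
Layer 930–840 hPa: Δp = 90 hPa = 9000 Pa, q̄ = 0.016 kg/kg → 0.016 × 9000 / 9.8 = 14.69 mm
Layer 840–200 hPa: Δp = 640 hPa = 64000 Pa, q̄ = 0.0024 kg/kg → 0.0024 × 64000 / 9.8 = 15.67 mm
PW = 19.95 + 14.69 + 15.67 = 50.31 ≈ 50.3 mm.
Rainfall = ε × PW = 0.76 × 50.3 = 38.2 mm.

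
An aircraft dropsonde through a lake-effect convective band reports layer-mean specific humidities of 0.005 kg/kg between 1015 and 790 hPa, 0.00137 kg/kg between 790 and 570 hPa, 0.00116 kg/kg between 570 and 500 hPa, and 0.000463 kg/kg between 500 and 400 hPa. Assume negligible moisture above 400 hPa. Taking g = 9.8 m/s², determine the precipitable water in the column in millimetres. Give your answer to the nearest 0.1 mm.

PW ≈ 15.9 mm

Precipitable water is the column-integrated vapour mass per unit area: PW = (1/g) Σ q̄ Δp, with q in kg/kg and Δp in Pa (1 kg/m² of water = 1 mm).
Layer 1015–790 hPa: Δp = 225 hPa = 22500 Pa, q̄ = 0.005 kg/kg → 0.005 × 22500 / 9.8 = 11.48 mm
Layer 790–570 hPa: Δp = 220 hPa = 22000 Pa, q̄ = 0.00137 kg/kg → 0.00137 × 22000 / 9.8 = 3.08 mm
Layer 570–500 hPa: Δp = 70 hPa = 7000 Pa, q̄ = 0.00116 kg/kg → 0.00116 × 7000 / 9.8 = 0.83 mm
Layer 500–400 hPa: Δp = 100 hPa = 10000 Pa, q̄ = 0.000463 kg/kg → 0.000463 × 10000 / 9.8 = 0.47 mm
PW = 11.48 + 3.08 + 0.83 + 0.47 = 15.86 ≈ 15.9 mm.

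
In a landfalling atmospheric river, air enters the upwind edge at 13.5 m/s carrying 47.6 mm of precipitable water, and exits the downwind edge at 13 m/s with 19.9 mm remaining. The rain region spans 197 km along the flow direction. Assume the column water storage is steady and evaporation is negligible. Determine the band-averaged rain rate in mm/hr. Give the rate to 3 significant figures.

Column moisture flux per unit crosswind length is F = V × PW.
Inflow: F_in = 13.5 × 47.6 = 642.6 mm·m/s
Outflow: F_out = 13 × 19.9 = 258.7 mm·m/s
Steady-state rate R = (F_in − F_out)/L = (642.6 − 258.7) / 197000 m = 1.949e-03 mm/s.
R = 1.949e-03 × 3600 = 7.02 mm/hr.

R ≈ 7.02 mm/hr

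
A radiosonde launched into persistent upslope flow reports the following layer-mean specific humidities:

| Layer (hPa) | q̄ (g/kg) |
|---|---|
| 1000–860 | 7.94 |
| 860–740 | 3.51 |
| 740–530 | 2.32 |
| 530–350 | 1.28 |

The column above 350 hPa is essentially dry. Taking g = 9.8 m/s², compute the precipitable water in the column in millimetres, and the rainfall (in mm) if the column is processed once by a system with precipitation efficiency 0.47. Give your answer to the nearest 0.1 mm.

PW ≈ 23.0 mm; rainfall ≈ 10.8 mm

Precipitable water is the column-integrated vapour mass per unit area: PW = (1/g) Σ q̄ Δp, with q in kg/kg and Δp in Pa (1 kg/m² of water = 1 mm).
Layer 1000–860 hPa: Δp = 140 hPa = 14000 Pa, q̄ = 0.00794 kg/kg → 0.00794 × 14000 / 9.8 = 11.34 mm
Layer 860–740 hPa: Δp = 120 hPa = 12000 Pa, q̄ = 0.00351 kg/kg → 0.00351 × 12000 / 9.8 = 4.30 mm
Layer 740–530 hPa: Δp = 210 hPa = 21000 Pa, q̄ = 0.00232 kg/kg → 0.00232 × 21000 / 9.8 = 4.97 mm
Layer 530–350 hPa: Δp = 180 hPa = 18000 Pa, q̄ = 0.00128 kg/kg → 0.00128 × 18000 / 9.8 = 2.35 mm
PW = 11.34 + 4.30 + 4.97 + 2.35 = 22.96 ≈ 23.0 mm.
Rainfall = ε × PW = 0.47 × 23.0 = 10.8 mm.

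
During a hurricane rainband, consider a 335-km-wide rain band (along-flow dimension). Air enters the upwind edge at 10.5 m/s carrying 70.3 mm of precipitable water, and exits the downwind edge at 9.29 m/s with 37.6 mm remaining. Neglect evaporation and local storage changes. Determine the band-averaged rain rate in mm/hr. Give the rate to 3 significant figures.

Column moisture flux per unit crosswind length is F = V × PW.
Inflow: F_in = 10.5 × 70.3 = 738.15 mm·m/s
Outflow: F_out = 9.29 × 37.6 = 349.304 mm·m/s
Steady-state rate R = (F_in − F_out)/L = (738.15 − 349.304) / 335000 m = 1.161e-03 mm/s.
R = 1.161e-03 × 3600 = 4.18 mm/hr.

R ≈ 4.18 mm/hr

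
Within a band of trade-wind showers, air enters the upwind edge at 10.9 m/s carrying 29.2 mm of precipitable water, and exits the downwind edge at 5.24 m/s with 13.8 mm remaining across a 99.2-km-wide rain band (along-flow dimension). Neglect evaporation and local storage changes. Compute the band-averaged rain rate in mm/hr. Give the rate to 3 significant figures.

R ≈ 8.93 mm/hr

Column moisture flux per unit crosswind length is F = V × PW.
Inflow: F_in = 10.9 × 29.2 = 318.28 mm·m/s
Outflow: F_out = 5.24 × 13.8 = 72.312 mm·m/s
Steady-state rate R = (F_in − F_out)/L = (318.28 − 72.312) / 99200 m = 2.480e-03 mm/s.
R = 2.480e-03 × 3600 = 8.93 mm/hr.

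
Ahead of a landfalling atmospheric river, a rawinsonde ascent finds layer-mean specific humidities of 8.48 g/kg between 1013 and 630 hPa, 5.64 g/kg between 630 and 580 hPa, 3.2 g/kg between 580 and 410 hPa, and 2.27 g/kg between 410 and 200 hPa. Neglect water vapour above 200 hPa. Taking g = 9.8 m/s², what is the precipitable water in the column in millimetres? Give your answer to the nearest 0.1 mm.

PW ≈ 46.4 mm

Precipitable water is the column-integrated vapour mass per unit area: PW = (1/g) Σ q̄ Δp, with q in kg/kg and Δp in Pa (1 kg/m² of water = 1 mm).
Layer 1013–630 hPa: Δp = 383 hPa = 38300 Pa, q̄ = 0.00848 kg/kg → 0.00848 × 38300 / 9.8 = 33.14 mm
Layer 630–580 hPa: Δp = 50 hPa = 5000 Pa, q̄ = 0.00564 kg/kg → 0.00564 × 5000 / 9.8 = 2.88 mm
Layer 580–410 hPa: Δp = 170 hPa = 17000 Pa, q̄ = 0.0032 kg/kg → 0.0032 × 17000 / 9.8 = 5.55 mm
Layer 410–200 hPa: Δp = 210 hPa = 21000 Pa, q̄ = 0.00227 kg/kg → 0.00227 × 21000 / 9.8 = 4.86 mm
PW = 33.14 + 2.88 + 5.55 + 4.86 = 46.43 ≈ 46.4 mm.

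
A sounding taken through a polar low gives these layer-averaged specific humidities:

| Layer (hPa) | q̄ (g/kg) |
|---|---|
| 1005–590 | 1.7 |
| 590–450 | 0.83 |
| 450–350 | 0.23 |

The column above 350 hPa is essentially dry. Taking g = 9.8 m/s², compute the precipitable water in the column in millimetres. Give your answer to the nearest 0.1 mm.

PW ≈ 8.6 mm

Precipitable water is the column-integrated vapour mass per unit area: PW = (1/g) Σ q̄ Δp, with q in kg/kg and Δp in Pa (1 kg/m² of water = 1 mm).
Layer 1005–590 hPa: Δp = 415 hPa = 41500 Pa, q̄ = 0.0017 kg/kg → 0.0017 × 41500 / 9.8 = 7.20 mm
Layer 590–450 hPa: Δp = 140 hPa = 14000 Pa, q̄ = 0.00083 kg/kg → 0.00083 × 14000 / 9.8 = 1.19 mm
Layer 450–350 hPa: Δp = 100 hPa = 10000 Pa, q̄ = 0.00023 kg/kg → 0.00023 × 10000 / 9.8 = 0.23 mm
PW = 7.20 + 1.19 + 0.23 = 8.62 ≈ 8.6 mm.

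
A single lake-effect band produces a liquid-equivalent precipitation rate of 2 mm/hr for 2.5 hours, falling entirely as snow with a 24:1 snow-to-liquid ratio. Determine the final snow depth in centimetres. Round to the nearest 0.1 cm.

snow depth ≈ 12.0 cm

Liquid-equivalent depth = 2 × 2.5 = 5 mm.
Snow depth = 5 mm × 24 = 120 mm = 12.0 cm.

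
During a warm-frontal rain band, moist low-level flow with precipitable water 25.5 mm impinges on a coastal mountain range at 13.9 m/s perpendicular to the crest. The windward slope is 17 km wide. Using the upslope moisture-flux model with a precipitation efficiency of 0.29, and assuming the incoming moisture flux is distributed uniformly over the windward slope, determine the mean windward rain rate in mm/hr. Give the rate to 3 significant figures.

R ≈ 21.8 mm/hr

Incoming column moisture flux per unit ridge length: F = V × PW = 13.9 × 25.5 = 354.45 mm·m/s.
Spread over the 17 km slope with efficiency ε = 0.29: R = ε·F/W = 0.29 × 354.45 / 17000 m = 6.046e-03 mm/s.
R = 6.046e-03 × 3600 = 21.8 mm/hr.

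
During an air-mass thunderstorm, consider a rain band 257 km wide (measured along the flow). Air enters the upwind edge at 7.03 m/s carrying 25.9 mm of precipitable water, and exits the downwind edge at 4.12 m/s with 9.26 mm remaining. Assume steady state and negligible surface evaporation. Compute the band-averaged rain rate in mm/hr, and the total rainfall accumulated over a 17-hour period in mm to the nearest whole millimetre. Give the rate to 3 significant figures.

R ≈ 2.02 mm/hr; total ≈ 34 mm

Column moisture flux per unit crosswind length is F = V × PW.
Inflow: F_in = 7.03 × 25.9 = 182.077 mm·m/s
Outflow: F_out = 4.12 × 9.26 = 38.1512 mm·m/s
Steady-state rate R = (F_in − F_out)/L = (182.077 − 38.1512) / 257000 m = 5.600e-04 mm/s.
R = 5.600e-04 × 3600 = 2.02 mm/hr.
Over 17 h: total = 2.02 × 17 = 34.34 ≈ 34 mm.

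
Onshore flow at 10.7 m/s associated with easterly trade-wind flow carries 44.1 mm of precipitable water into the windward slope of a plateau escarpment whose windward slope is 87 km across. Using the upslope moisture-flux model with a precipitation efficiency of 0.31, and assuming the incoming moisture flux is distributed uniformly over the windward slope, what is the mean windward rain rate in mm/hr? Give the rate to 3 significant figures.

R ≈ 6.05 mm/hr

Incoming column moisture flux per unit ridge length: F = V × PW = 10.7 × 44.1 = 471.87 mm·m/s.
Spread over the 87 km slope with efficiency ε = 0.31: R = ε·F/W = 0.31 × 471.87 / 87000 m = 1.681e-03 mm/s.
R = 1.681e-03 × 3600 = 6.05 mm/hr.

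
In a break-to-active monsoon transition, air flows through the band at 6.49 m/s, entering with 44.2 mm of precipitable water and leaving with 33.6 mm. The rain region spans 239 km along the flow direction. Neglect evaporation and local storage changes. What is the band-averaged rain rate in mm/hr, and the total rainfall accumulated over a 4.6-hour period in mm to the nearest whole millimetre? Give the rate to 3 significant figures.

R ≈ 1.04 mm/hr; total ≈ 5 mm

Column moisture flux per unit crosswind length is F = V × PW.
Inflow: F_in = 6.49 × 44.2 = 286.858 mm·m/s
Outflow: F_out = 6.49 × 33.6 = 218.064 mm·m/s
Steady-state rate R = (F_in − F_out)/L = (286.858 − 218.064) / 239000 m = 2.878e-04 mm/s.
R = 2.878e-04 × 3600 = 1.04 mm/hr.
Over 4.6 h: total = 1.04 × 4.6 = 4.784 ≈ 5 mm.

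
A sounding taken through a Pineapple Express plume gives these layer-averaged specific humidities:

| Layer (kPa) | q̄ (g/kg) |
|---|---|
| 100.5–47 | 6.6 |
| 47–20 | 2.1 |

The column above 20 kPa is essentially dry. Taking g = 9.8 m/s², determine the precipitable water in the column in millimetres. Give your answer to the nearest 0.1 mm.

Precipitable water is the column-integrated vapour mass per unit area: PW = (1/g) Σ q̄ Δp, with q in kg/kg and Δp in Pa (1 kg/m² of water = 1 mm).
Layer 100.5–47 kPa: Δp = 535 hPa = 53500 Pa, q̄ = 0.0066 kg/kg → 0.0066 × 53500 / 9.8 = 36.03 mm
Layer 47–20 kPa: Δp = 270 hPa = 27000 Pa, q̄ = 0.0021 kg/kg → 0.0021 × 27000 / 9.8 = 5.79 mm
PW = 36.03 + 5.79 = 41.82 ≈ 41.8 mm.

PW ≈ 41.8 mm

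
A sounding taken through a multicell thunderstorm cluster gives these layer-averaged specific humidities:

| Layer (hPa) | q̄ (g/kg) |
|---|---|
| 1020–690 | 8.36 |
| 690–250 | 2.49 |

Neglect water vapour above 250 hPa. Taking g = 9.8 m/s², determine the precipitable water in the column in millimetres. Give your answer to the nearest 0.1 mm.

Precipitable water is the column-integrated vapour mass per unit area: PW = (1/g) Σ q̄ Δp, with q in kg/kg and Δp in Pa (1 kg/m² of water = 1 mm).
Layer 1020–690 hPa: Δp = 330 hPa = 33000 Pa, q̄ = 0.00836 kg/kg → 0.00836 × 33000 / 9.8 = 28.15 mm
Layer 690–250 hPa: Δp = 440 hPa = 44000 Pa, q̄ = 0.00249 kg/kg → 0.00249 × 44000 / 9.8 = 11.18 mm
PW = 28.15 + 11.18 = 39.33 ≈ 39.3 mm.

PW ≈ 39.3 mm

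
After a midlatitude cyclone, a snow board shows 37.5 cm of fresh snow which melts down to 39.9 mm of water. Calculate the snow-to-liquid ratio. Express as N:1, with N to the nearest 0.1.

ratio ≈ 9.4

Ratio = snow depth / SWE = 375 mm / 39.9 mm = 9.4, i.e. 9.4:1.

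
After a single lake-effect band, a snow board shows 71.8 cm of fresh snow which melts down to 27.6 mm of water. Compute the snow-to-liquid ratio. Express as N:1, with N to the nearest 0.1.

Ratio = snow depth / SWE = 718 mm / 27.6 mm = 26.0, i.e. 26.0:1.

ratio ≈ 26.0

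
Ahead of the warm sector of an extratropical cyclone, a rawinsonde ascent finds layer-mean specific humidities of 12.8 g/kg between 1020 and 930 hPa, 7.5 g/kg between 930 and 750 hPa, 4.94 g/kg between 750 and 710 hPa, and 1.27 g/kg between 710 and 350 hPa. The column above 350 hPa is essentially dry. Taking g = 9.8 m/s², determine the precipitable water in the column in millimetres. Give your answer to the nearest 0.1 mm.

Precipitable water is the column-integrated vapour mass per unit area: PW = (1/g) Σ q̄ Δp, with q in kg/kg and Δp in Pa (1 kg/m² of water = 1 mm).
Layer 1020–930 hPa: Δp = 90 hPa = 9000 Pa, q̄ = 0.0128 kg/kg → 0.0128 × 9000 / 9.8 = 11.76 mm
Layer 930–750 hPa: Δp = 180 hPa = 18000 Pa, q̄ = 0.0075 kg/kg → 0.0075 × 18000 / 9.8 = 13.78 mm
Layer 750–710 hPa: Δp = 40 hPa = 4000 Pa, q̄ = 0.00494 kg/kg → 0.00494 × 4000 / 9.8 = 2.02 mm
Layer 710–350 hPa: Δp = 360 hPa = 36000 Pa, q̄ = 0.00127 kg/kg → 0.00127 × 36000 / 9.8 = 4.67 mm
PW = 11.76 + 13.78 + 2.02 + 4.67 = 32.23 ≈ 32.2 mm.

PW ≈ 32.2 mm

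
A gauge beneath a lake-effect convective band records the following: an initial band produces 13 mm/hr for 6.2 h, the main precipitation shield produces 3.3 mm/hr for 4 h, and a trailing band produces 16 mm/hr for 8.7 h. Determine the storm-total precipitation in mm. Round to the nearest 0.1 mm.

Total = Σ Rᵢ Δtᵢ = 13 × 6.2 + 3.3 × 4 + 16 × 8.7
      = 80.6 + 13.2 + 139.2 = 233.0 mm.

total ≈ 233.0 mm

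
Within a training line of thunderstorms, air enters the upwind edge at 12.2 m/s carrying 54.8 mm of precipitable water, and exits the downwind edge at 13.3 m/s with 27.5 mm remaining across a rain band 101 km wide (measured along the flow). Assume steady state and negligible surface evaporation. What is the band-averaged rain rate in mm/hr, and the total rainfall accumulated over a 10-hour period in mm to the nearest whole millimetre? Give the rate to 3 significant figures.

R ≈ 10.8 mm/hr; total ≈ 108 mm

Column moisture flux per unit crosswind length is F = V × PW.
Inflow: F_in = 12.2 × 54.8 = 668.56 mm·m/s
Outflow: F_out = 13.3 × 27.5 = 365.75 mm·m/s
Steady-state rate R = (F_in − F_out)/L = (668.56 − 365.75) / 101000 m = 2.998e-03 mm/s.
R = 2.998e-03 × 3600 = 10.8 mm/hr.
Over 10 h: total = 10.8 × 10 = 108 mm.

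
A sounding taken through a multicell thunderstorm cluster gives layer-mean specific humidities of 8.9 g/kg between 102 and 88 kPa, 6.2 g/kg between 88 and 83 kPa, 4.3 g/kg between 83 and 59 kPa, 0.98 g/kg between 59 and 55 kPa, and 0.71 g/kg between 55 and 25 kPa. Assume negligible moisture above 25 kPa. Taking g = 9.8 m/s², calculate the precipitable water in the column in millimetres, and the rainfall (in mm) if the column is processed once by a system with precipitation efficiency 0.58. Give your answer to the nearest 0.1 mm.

PW ≈ 29.0 mm; rainfall ≈ 16.8 mm

Precipitable water is the column-integrated vapour mass per unit area: PW = (1/g) Σ q̄ Δp, with q in kg/kg and Δp in Pa (1 kg/m² of water = 1 mm).
Layer 102–88 kPa: Δp = 140 hPa = 14000 Pa, q̄ = 0.0089 kg/kg → 0.0089 × 14000 / 9.8 = 12.71 mm
Layer 88–83 kPa: Δp = 50 hPa = 5000 Pa, q̄ = 0.0062 kg/kg → 0.0062 × 5000 / 9.8 = 3.16 mm
Layer 83–59 kPa: Δp = 240 hPa = 24000 Pa, q̄ = 0.0043 kg/kg → 0.0043 × 24000 / 9.8 = 10.53 mm
Layer 59–55 kPa: Δp = 40 hPa = 4000 Pa, q̄ = 0.00098 kg/kg → 0.00098 × 4000 / 9.8 = 0.40 mm
Layer 55–25 kPa: Δp = 300 hPa = 30000 Pa, q̄ = 0.00071 kg/kg → 0.00071 × 30000 / 9.8 = 2.17 mm
PW = 12.71 + 3.16 + 10.53 + 0.40 + 2.17 = 28.97 ≈ 29.0 mm.
Rainfall = ε × PW = 0.58 × 29.0 = 16.8 mm.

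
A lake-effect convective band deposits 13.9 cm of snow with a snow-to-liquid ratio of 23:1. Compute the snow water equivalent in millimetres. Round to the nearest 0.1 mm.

SWE ≈ 6.0 mm

SWE = snow depth / ratio = 13.9 cm / 23 = 0.604 cm = 6.0 mm.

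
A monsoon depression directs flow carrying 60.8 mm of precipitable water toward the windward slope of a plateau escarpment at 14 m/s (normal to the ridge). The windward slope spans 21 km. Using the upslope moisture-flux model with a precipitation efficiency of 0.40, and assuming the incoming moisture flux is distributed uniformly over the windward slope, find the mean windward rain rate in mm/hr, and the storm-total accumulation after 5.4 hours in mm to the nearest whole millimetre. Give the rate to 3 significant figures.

R ≈ 58.4 mm/hr; total ≈ 315 mm

Incoming column moisture flux per unit ridge length: F = V × PW = 14 × 60.8 = 851.2 mm·m/s.
Spread over the 21 km slope with efficiency ε = 0.40: R = ε·F/W = 0.40 × 851.2 / 21000 m = 1.621e-02 mm/s.
R = 1.621e-02 × 3600 = 58.4 mm/hr.
Over 5.4 h: total = 58.4 × 5.4 = 315.36 ≈ 315 mm.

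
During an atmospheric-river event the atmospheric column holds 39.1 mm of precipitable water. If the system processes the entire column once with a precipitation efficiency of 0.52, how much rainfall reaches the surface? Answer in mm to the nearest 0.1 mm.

Rainfall = ε × PW = 0.52 × 39.1 = 20.3 mm.

rainfall ≈ 20.3 mm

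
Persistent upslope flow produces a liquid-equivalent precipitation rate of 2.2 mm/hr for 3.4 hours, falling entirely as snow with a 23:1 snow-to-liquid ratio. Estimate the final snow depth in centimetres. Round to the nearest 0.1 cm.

snow depth ≈ 17.2 cm

Liquid-equivalent depth = 2.2 × 3.4 = 7.48 mm.
Snow depth = 7.48 mm × 23 = 172.04 mm = 17.2 cm.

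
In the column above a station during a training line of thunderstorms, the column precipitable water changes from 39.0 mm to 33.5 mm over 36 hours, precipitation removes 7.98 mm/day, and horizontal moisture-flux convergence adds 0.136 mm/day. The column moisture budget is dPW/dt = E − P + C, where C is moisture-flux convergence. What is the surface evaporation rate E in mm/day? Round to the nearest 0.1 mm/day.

dPW/dt = (33.5 − 39.0) mm / (36/24 day) = -3.667 mm/day.
E = dPW/dt + P − C = (-3.667) + 7.98 − (0.136) = 4.2 mm/day.

E ≈ 4.2 mm/day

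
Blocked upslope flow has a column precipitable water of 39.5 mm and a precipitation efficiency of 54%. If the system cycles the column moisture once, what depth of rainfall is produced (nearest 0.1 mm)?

Rainfall = ε × PW = 0.54 × 39.5 = 21.3 mm.

rainfall ≈ 21.3 mm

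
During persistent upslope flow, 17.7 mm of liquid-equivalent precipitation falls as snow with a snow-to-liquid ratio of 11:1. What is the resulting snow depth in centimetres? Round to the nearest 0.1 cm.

Snow depth = liquid × ratio = 17.7 mm × 11 = 194.7 mm = 19.5 cm.

snow depth ≈ 19.5 cm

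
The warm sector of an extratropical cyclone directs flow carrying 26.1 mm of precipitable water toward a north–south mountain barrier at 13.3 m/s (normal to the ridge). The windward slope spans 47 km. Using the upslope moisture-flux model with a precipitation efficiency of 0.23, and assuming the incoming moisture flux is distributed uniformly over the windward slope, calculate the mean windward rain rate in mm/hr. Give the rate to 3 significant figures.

Incoming column moisture flux per unit ridge length: F = V × PW = 13.3 × 26.1 = 347.13 mm·m/s.
Spread over the 47 km slope with efficiency ε = 0.23: R = ε·F/W = 0.23 × 347.13 / 47000 m = 1.699e-03 mm/s.
R = 1.699e-03 × 3600 = 6.12 mm/hr.

R ≈ 6.12 mm/hr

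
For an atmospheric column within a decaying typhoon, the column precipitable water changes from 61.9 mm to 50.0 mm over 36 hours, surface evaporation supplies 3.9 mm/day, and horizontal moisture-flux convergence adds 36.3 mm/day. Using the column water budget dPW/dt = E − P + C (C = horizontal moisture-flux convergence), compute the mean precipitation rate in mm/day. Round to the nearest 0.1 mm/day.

P ≈ 48.1 mm/day

dPW/dt = (50.0 − 61.9) mm / (36/24 day) = -7.933 mm/day.
P = E + C − dPW/dt = 3.9 + (36.3) − (-7.933) = 48.1 mm/day.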